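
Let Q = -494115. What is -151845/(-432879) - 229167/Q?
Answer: 19358941552/23765778565 ≈ 0.81457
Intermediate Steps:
-151845/(-432879) - 229167/Q = -151845/(-432879) - 229167/(-494115) = -151845*(-1/432879) - 229167*(-1/494115) = 50615/144293 + 76389/164705 = 19358941552/23765778565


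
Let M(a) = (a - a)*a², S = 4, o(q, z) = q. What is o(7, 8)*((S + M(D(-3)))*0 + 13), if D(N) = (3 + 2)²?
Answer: 91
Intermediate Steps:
D(N) = 25 (D(N) = 5² = 25)
M(a) = 0 (M(a) = 0*a² = 0)
o(7, 8)*((S + M(D(-3)))*0 + 13) = 7*((4 + 0)*0 + 13) = 7*(4*0 + 13) = 7*(0 + 13) = 7*13 = 91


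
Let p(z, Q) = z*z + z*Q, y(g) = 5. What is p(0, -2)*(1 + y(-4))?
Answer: 0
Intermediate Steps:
p(z, Q) = z² + Q*z
p(0, -2)*(1 + y(-4)) = (0*(-2 + 0))*(1 + 5) = (0*(-2))*6 = 0*6 = 0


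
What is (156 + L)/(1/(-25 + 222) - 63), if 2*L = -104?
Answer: -10244/6205 ≈ -1.6509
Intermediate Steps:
L = -52 (L = (1/2)*(-104) = -52)
(156 + L)/(1/(-25 + 222) - 63) = (156 - 52)/(1/(-25 + 222) - 63) = 104/(1/197 - 63) = 104/(-12410/197) = 104*(-197/12410) = -10244/6205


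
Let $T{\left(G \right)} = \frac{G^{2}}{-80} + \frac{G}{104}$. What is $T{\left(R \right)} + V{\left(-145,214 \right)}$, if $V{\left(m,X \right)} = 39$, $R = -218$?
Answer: $- \frac{72429}{130} \approx -557.15$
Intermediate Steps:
$T{\left(G \right)} = - \frac{G^{2}}{80} + \frac{G}{104}$ ($T{\left(G \right)} = G^{2} \left(- \frac{1}{80}\right) + G \frac{1}{104} = - \frac{G^{2}}{80} + \frac{G}{104}$)
$T{\left(R \right)} + V{\left(-145,214 \right)} = \frac{1}{1040} \left(-218\right) \left(10 - -2834\right) + 39 = \frac{1}{1040} \left(-218\right) \left(10 + 2834\right) + 39 = \frac{1}{1040} \left(-218\right) 2844 + 39 = - \frac{77499}{130} + 39 = - \frac{72429}{130}$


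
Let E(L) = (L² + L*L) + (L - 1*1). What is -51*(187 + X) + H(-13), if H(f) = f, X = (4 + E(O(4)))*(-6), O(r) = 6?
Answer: 15236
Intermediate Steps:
E(L) = -1 + L + 2*L² (E(L) = (L² + L²) + (L - 1) = 2*L² + (-1 + L) = -1 + L + 2*L²)
X = -486 (X = (4 + (-1 + 6 + 2*6²))*(-6) = (4 + (-1 + 6 + 2*36))*(-6) = (4 + (-1 + 6 + 72))*(-6) = (4 + 77)*(-6) = 81*(-6) = -486)
-51*(187 + X) + H(-13) = -51*(187 - 486) - 13 = -51*(-299) - 13 = 15249 - 13 = 15236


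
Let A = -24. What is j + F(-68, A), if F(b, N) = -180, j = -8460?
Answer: -8640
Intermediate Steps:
j + F(-68, A) = -8460 - 180 = -8640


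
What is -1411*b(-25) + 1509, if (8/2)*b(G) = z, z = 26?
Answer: -15325/2 ≈ -7662.5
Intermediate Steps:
b(G) = 13/2 (b(G) = (¼)*26 = 13/2)
-1411*b(-25) + 1509 = -1411*13/2 + 1509 = -18343/2 + 1509 = -15325/2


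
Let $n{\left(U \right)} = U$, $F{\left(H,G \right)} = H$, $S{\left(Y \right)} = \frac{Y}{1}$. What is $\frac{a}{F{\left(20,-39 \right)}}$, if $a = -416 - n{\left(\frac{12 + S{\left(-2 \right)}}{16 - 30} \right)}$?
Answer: $- \frac{2907}{140} \approx -20.764$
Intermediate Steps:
$S{\left(Y \right)} = Y$ ($S{\left(Y \right)} = Y 1 = Y$)
$a = - \frac{2907}{7}$ ($a = -416 - \frac{12 - 2}{16 - 30} = -416 - \frac{10}{-14} = -416 - 10 \left(- \frac{1}{14}\right) = -416 - - \frac{5}{7} = -416 + \frac{5}{7} = - \frac{2907}{7} \approx -415.29$)
$\frac{a}{F{\left(20,-39 \right)}} = - \frac{2907}{7 \cdot 20} = \left(- \frac{2907}{7}\right) \frac{1}{20} = - \frac{2907}{140}$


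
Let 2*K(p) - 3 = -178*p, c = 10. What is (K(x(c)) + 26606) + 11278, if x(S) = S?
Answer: 73991/2 ≈ 36996.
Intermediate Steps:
K(p) = 3/2 - 89*p (K(p) = 3/2 + (-178*p)/2 = 3/2 - 89*p)
(K(x(c)) + 26606) + 11278 = ((3/2 - 89*10) + 26606) + 11278 = ((3/2 - 890) + 26606) + 11278 = (-1777/2 + 26606) + 11278 = 51435/2 + 11278 = 73991/2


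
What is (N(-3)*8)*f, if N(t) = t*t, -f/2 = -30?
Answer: 4320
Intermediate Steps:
f = 60 (f = -2*(-30) = 60)
N(t) = t**2
(N(-3)*8)*f = ((-3)**2*8)*60 = (9*8)*60 = 72*60 = 4320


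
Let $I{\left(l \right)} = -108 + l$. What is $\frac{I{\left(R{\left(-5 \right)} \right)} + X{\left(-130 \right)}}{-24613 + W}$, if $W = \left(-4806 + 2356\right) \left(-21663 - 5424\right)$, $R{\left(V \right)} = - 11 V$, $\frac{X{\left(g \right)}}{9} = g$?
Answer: $- \frac{1223}{66338537} \approx -1.8436 \cdot 10^{-5}$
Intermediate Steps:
$X{\left(g \right)} = 9 g$
$W = 66363150$ ($W = \left(-2450\right) \left(-27087\right) = 66363150$)
$\frac{I{\left(R{\left(-5 \right)} \right)} + X{\left(-130 \right)}}{-24613 + W} = \frac{\left(-108 - -55\right) + 9 \left(-130\right)}{-24613 + 66363150} = \frac{\left(-108 + 55\right) - 1170}{66338537} = \left(-53 - 1170\right) \frac{1}{66338537} = \left(-1223\right) \frac{1}{66338537} = - \frac{1223}{66338537}$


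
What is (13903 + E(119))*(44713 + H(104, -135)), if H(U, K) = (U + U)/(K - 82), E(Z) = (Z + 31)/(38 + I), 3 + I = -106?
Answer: 9576021338019/15407 ≈ 6.2154e+8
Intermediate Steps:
I = -109 (I = -3 - 106 = -109)
E(Z) = -31/71 - Z/71 (E(Z) = (Z + 31)/(38 - 109) = (31 + Z)/(-71) = (31 + Z)*(-1/71) = -31/71 - Z/71)
H(U, K) = 2*U/(-82 + K) (H(U, K) = (2*U)/(-82 + K) = 2*U/(-82 + K))
(13903 + E(119))*(44713 + H(104, -135)) = (13903 + (-31/71 - 1/71*119))*(44713 + 2*104/(-82 - 135)) = (13903 + (-31/71 - 119/71))*(44713 + 2*104/(-217)) = (13903 - 150/71)*(44713 + 2*104*(-1/217)) = 986963*(44713 - 208/217)/71 = (986963/71)*(9702513/217) = 9576021338019/15407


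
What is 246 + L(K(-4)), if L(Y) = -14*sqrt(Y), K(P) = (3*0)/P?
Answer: 246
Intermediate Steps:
K(P) = 0 (K(P) = 0/P = 0)
246 + L(K(-4)) = 246 - 14*sqrt(0) = 246 - 14*0 = 246 + 0 = 246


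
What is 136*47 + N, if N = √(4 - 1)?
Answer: 6392 + √3 ≈ 6393.7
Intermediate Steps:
N = √3 ≈ 1.7320
136*47 + N = 136*47 + √3 = 6392 + √3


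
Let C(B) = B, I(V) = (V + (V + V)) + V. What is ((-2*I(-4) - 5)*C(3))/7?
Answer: 81/7 ≈ 11.571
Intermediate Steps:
I(V) = 4*V (I(V) = (V + 2*V) + V = 3*V + V = 4*V)
((-2*I(-4) - 5)*C(3))/7 = ((-8*(-4) - 5)*3)/7 = ((-2*(-16) - 5)*3)*(1/7) = ((32 - 5)*3)*(1/7) = (27*3)*(1/7) = 81*(1/7) = 81/7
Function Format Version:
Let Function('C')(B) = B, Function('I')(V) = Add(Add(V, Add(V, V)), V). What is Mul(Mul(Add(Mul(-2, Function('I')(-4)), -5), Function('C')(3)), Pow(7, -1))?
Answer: Rational(81, 7) ≈ 11.571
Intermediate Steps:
Function('I')(V) = Mul(4, V) (Function('I')(V) = Add(Add(V, Mul(2, V)), V) = Add(Mul(3, V), V) = Mul(4, V))
Mul(Mul(Add(Mul(-2, Function('I')(-4)), -5), Function('C')(3)), Pow(7, -1)) = Mul(Mul(Add(Mul(-2, Mul(4, -4)), -5), 3), Pow(7, -1)) = Mul(Mul(Add(Mul(-2, -16), -5), 3), Rational(1, 7)) = Mul(Mul(Add(32, -5), 3), Rational(1, 7)) = Mul(Mul(27, 3), Rational(1, 7)) = Mul(81, Rational(1, 7)) = Rational(81, 7)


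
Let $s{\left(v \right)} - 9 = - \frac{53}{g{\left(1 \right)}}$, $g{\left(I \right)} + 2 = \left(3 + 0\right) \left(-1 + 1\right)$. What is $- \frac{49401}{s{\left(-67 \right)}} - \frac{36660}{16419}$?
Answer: $- \frac{41662382}{29891} \approx -1393.8$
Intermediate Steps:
$g{\left(I \right)} = -2$ ($g{\left(I \right)} = -2 + \left(3 + 0\right) \left(-1 + 1\right) = -2 + 3 \cdot 0 = -2 + 0 = -2$)
$s{\left(v \right)} = \frac{71}{2}$ ($s{\left(v \right)} = 9 - \frac{53}{-2} = 9 - - \frac{53}{2} = 9 + \frac{53}{2} = \frac{71}{2}$)
$- \frac{49401}{s{\left(-67 \right)}} - \frac{36660}{16419} = - \frac{49401}{\frac{71}{2}} - \frac{36660}{16419} = \left(-49401\right) \frac{2}{71} - \frac{940}{421} = - \frac{98802}{71} - \frac{940}{421} = - \frac{41662382}{29891}$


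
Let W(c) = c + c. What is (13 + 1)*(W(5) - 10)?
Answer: 0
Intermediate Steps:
W(c) = 2*c
(13 + 1)*(W(5) - 10) = (13 + 1)*(2*5 - 10) = 14*(10 - 10) = 14*0 = 0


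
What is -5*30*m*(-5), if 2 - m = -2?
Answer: 3000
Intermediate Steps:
m = 4 (m = 2 - 1*(-2) = 2 + 2 = 4)
-5*30*m*(-5) = -5*30*4*(-5) = -600*(-5) = -5*(-600) = 3000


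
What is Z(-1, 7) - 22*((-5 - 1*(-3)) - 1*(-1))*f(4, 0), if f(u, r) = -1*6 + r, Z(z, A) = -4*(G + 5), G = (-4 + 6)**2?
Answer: -168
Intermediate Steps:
G = 4 (G = 2**2 = 4)
Z(z, A) = -36 (Z(z, A) = -4*(4 + 5) = -4*9 = -36)
f(u, r) = -6 + r
Z(-1, 7) - 22*((-5 - 1*(-3)) - 1*(-1))*f(4, 0) = -36 - 22*((-5 - 1*(-3)) - 1*(-1))*(-6 + 0) = -36 - 22*((-5 + 3) + 1)*(-6) = -36 - 22*(-2 + 1)*(-6) = -36 - (-22)*(-6) = -36 - 22*6 = -36 - 132 = -168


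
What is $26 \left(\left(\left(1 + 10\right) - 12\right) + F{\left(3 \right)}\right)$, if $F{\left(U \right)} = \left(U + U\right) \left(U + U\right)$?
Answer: $910$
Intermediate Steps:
$F{\left(U \right)} = 4 U^{2}$ ($F{\left(U \right)} = 2 U 2 U = 4 U^{2}$)
$26 \left(\left(\left(1 + 10\right) - 12\right) + F{\left(3 \right)}\right) = 26 \left(\left(\left(1 + 10\right) - 12\right) + 4 \cdot 3^{2}\right) = 26 \left(\left(11 - 12\right) + 4 \cdot 9\right) = 26 \left(-1 + 36\right) = 26 \cdot 35 = 910$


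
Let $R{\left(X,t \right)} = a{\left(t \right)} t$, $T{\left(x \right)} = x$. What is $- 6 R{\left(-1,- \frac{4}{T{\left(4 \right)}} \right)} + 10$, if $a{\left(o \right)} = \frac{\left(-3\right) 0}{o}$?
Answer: $10$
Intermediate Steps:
$a{\left(o \right)} = 0$ ($a{\left(o \right)} = \frac{0}{o} = 0$)
$R{\left(X,t \right)} = 0$ ($R{\left(X,t \right)} = 0 t = 0$)
$- 6 R{\left(-1,- \frac{4}{T{\left(4 \right)}} \right)} + 10 = \left(-6\right) 0 + 10 = 0 + 10 = 10$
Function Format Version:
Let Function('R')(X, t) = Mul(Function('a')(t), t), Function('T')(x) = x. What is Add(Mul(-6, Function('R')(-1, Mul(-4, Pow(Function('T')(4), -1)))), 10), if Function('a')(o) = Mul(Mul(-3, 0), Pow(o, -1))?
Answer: 10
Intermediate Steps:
Function('a')(o) = 0 (Function('a')(o) = Mul(0, Pow(o, -1)) = 0)
Function('R')(X, t) = 0 (Function('R')(X, t) = Mul(0, t) = 0)
Add(Mul(-6, Function('R')(-1, Mul(-4, Pow(Function('T')(4), -1)))), 10) = Add(Mul(-6, 0), 10) = Add(0, 10) = 10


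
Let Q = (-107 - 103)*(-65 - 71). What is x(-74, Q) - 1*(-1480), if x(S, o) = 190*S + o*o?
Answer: 815661020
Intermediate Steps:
Q = 28560 (Q = -210*(-136) = 28560)
x(S, o) = o**2 + 190*S (x(S, o) = 190*S + o**2 = o**2 + 190*S)
x(-74, Q) - 1*(-1480) = (28560**2 + 190*(-74)) - 1*(-1480) = (815673600 - 14060) + 1480 = 815659540 + 1480 = 815661020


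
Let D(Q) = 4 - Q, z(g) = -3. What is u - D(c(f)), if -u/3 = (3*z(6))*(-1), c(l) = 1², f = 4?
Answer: -30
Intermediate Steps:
c(l) = 1
u = -27 (u = -3*3*(-3)*(-1) = -(-27)*(-1) = -3*9 = -27)
u - D(c(f)) = -27 - (4 - 1*1) = -27 - (4 - 1) = -27 - 1*3 = -27 - 3 = -30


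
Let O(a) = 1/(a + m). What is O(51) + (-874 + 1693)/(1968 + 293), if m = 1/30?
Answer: 188817/494513 ≈ 0.38182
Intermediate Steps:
m = 1/30 ≈ 0.033333
O(a) = 1/(1/30 + a) (O(a) = 1/(a + 1/30) = 1/(1/30 + a))
O(51) + (-874 + 1693)/(1968 + 293) = 30/(1 + 30*51) + (-874 + 1693)/(1968 + 293) = 30/(1 + 1530) + 819/2261 = 30/1531 + 819*(1/2261) = 30*(1/1531) + 117/323 = 30/1531 + 117/323 = 188817/494513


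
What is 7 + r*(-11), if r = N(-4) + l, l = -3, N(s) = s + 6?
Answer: 18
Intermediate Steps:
N(s) = 6 + s
r = -1 (r = (6 - 4) - 3 = 2 - 3 = -1)
7 + r*(-11) = 7 - 1*(-11) = 7 + 11 = 18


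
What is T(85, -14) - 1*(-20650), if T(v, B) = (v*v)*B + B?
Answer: -80514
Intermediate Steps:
T(v, B) = B + B*v² (T(v, B) = v²*B + B = B*v² + B = B + B*v²)
T(85, -14) - 1*(-20650) = -14*(1 + 85²) - 1*(-20650) = -14*(1 + 7225) + 20650 = -14*7226 + 20650 = -101164 + 20650 = -80514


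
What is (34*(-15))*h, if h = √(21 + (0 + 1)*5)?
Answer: -510*√26 ≈ -2600.5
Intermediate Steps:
h = √26 (h = √(21 + 1*5) = √(21 + 5) = √26 ≈ 5.0990)
(34*(-15))*h = (34*(-15))*√26 = -510*√26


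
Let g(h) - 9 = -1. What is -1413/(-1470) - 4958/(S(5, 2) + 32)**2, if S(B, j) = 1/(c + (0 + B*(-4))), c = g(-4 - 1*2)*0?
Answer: -779448809/200077290 ≈ -3.8957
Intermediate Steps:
g(h) = 8 (g(h) = 9 - 1 = 8)
c = 0 (c = 8*0 = 0)
S(B, j) = -1/(4*B) (S(B, j) = 1/(0 + (0 + B*(-4))) = 1/(0 + (0 - 4*B)) = 1/(0 - 4*B) = 1/(-4*B) = -1/(4*B))
-1413/(-1470) - 4958/(S(5, 2) + 32)**2 = -1413/(-1470) - 4958/(-1/4/5 + 32)**2 = -1413*(-1/1470) - 4958/(-1/4*1/5 + 32)**2 = 471/490 - 4958/(-1/20 + 32)**2 = 471/490 - 4958/((639/20)**2) = 471/490 - 4958/408321/400 = 471/490 - 4958*400/408321 = 471/490 - 1983200/408321 = -779448809/200077290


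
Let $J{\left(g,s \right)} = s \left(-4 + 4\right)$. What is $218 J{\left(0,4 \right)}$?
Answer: $0$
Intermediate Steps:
$J{\left(g,s \right)} = 0$ ($J{\left(g,s \right)} = s 0 = 0$)
$218 J{\left(0,4 \right)} = 218 \cdot 0 = 0$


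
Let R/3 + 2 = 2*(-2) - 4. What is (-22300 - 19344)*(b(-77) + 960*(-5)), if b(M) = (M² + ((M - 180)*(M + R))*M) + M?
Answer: 88134153924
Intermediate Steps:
R = -30 (R = -6 + 3*(2*(-2) - 4) = -6 + 3*(-4 - 4) = -6 + 3*(-8) = -6 - 24 = -30)
b(M) = M + M² + M*(-180 + M)*(-30 + M) (b(M) = (M² + ((M - 180)*(M - 30))*M) + M = (M² + ((-180 + M)*(-30 + M))*M) + M = (M² + M*(-180 + M)*(-30 + M)) + M = M + M² + M*(-180 + M)*(-30 + M))
(-22300 - 19344)*(b(-77) + 960*(-5)) = (-22300 - 19344)*(-77*(5401 + (-77)² - 209*(-77)) + 960*(-5)) = -41644*(-77*(5401 + 5929 + 16093) - 4800) = -41644*(-77*27423 - 4800) = -41644*(-2111571 - 4800) = -41644*(-2116371) = 88134153924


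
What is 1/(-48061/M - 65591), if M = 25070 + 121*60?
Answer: -32330/2120605091 ≈ -1.5246e-5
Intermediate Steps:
M = 32330 (M = 25070 + 7260 = 32330)
1/(-48061/M - 65591) = 1/(-48061/32330 - 65591) = 1/(-2120605091/32330) = -32330/2120605091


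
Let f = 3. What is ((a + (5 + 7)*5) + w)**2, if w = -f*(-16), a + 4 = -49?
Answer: 3025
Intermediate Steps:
a = -53 (a = -4 - 49 = -53)
w = 48 (w = -3*(-16) = -1*(-48) = 48)
((a + (5 + 7)*5) + w)**2 = ((-53 + (5 + 7)*5) + 48)**2 = ((-53 + 12*5) + 48)**2 = ((-53 + 60) + 48)**2 = (7 + 48)**2 = 55**2 = 3025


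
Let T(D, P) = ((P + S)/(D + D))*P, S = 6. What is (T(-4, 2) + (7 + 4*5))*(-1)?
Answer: -25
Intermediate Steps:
T(D, P) = P*(6 + P)/(2*D) (T(D, P) = ((P + 6)/(D + D))*P = ((6 + P)/((2*D)))*P = ((6 + P)*(1/(2*D)))*P = ((6 + P)/(2*D))*P = P*(6 + P)/(2*D))
(T(-4, 2) + (7 + 4*5))*(-1) = ((½)*2*(6 + 2)/(-4) + (7 + 4*5))*(-1) = ((½)*2*(-¼)*8 + (7 + 20))*(-1) = (-2 + 27)*(-1) = 25*(-1) = -25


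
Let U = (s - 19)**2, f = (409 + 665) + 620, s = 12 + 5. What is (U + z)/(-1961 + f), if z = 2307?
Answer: -2311/267 ≈ -8.6554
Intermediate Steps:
s = 17
f = 1694 (f = 1074 + 620 = 1694)
U = 4 (U = (17 - 19)**2 = (-2)**2 = 4)
(U + z)/(-1961 + f) = (4 + 2307)/(-1961 + 1694) = 2311/(-267) = 2311*(-1/267) = -2311/267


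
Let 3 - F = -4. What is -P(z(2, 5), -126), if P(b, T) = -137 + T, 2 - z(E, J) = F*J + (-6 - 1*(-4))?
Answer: 263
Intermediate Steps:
F = 7 (F = 3 - 1*(-4) = 3 + 4 = 7)
z(E, J) = 4 - 7*J (z(E, J) = 2 - (7*J + (-6 - 1*(-4))) = 2 - (7*J + (-6 + 4)) = 2 - (7*J - 2) = 2 - (-2 + 7*J) = 2 + (2 - 7*J) = 4 - 7*J)
-P(z(2, 5), -126) = -(-137 - 126) = -1*(-263) = 263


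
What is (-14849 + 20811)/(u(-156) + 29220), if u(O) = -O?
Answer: 2981/14688 ≈ 0.20295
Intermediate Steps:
(-14849 + 20811)/(u(-156) + 29220) = (-14849 + 20811)/(-1*(-156) + 29220) = 5962/(156 + 29220) = 5962/29376 = 5962*(1/29376) = 2981/14688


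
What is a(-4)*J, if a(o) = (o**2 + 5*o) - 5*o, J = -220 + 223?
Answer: 48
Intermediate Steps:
J = 3
a(o) = o**2
a(-4)*J = (-4)**2*3 = 16*3 = 48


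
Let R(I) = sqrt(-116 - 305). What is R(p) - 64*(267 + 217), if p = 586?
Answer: -30976 + I*sqrt(421) ≈ -30976.0 + 20.518*I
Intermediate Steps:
R(I) = I*sqrt(421) (R(I) = sqrt(-421) = I*sqrt(421))
R(p) - 64*(267 + 217) = I*sqrt(421) - 64*(267 + 217) = I*sqrt(421) - 64*484 = I*sqrt(421) - 30976 = -30976 + I*sqrt(421)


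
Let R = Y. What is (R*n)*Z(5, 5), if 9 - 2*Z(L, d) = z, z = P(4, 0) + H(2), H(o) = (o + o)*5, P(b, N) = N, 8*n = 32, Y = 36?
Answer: -792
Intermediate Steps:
n = 4 (n = (1/8)*32 = 4)
R = 36
H(o) = 10*o (H(o) = (2*o)*5 = 10*o)
z = 20 (z = 0 + 10*2 = 0 + 20 = 20)
Z(L, d) = -11/2 (Z(L, d) = 9/2 - 1/2*20 = 9/2 - 10 = -11/2)
(R*n)*Z(5, 5) = (36*4)*(-11/2) = 144*(-11/2) = -792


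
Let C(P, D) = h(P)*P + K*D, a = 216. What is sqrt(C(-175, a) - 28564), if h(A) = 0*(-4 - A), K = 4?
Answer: 10*I*sqrt(277) ≈ 166.43*I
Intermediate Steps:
h(A) = 0
C(P, D) = 4*D (C(P, D) = 0*P + 4*D = 0 + 4*D = 4*D)
sqrt(C(-175, a) - 28564) = sqrt(4*216 - 28564) = sqrt(864 - 28564) = sqrt(-27700) = 10*I*sqrt(277)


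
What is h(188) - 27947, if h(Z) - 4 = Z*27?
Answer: -22867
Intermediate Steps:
h(Z) = 4 + 27*Z (h(Z) = 4 + Z*27 = 4 + 27*Z)
h(188) - 27947 = (4 + 27*188) - 27947 = (4 + 5076) - 27947 = 5080 - 27947 = -22867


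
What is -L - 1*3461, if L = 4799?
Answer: -8260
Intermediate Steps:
-L - 1*3461 = -1*4799 - 1*3461 = -4799 - 3461 = -8260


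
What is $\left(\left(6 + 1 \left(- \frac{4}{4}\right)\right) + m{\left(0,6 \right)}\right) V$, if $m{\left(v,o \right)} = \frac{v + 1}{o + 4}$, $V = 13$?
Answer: $\frac{663}{10} \approx 66.3$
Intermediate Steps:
$m{\left(v,o \right)} = \frac{1 + v}{4 + o}$
$\left(\left(6 + 1 \left(- \frac{4}{4}\right)\right) + m{\left(0,6 \right)}\right) V = \left(\left(6 + 1 \left(- \frac{4}{4}\right)\right) + \frac{1 + 0}{4 + 6}\right) 13 = \left(\left(6 + 1 \left(\left(-4\right) \frac{1}{4}\right)\right) + \frac{1}{10} \cdot 1\right) 13 = \left(\left(6 + 1 \left(-1\right)\right) + \frac{1}{10} \cdot 1\right) 13 = \left(\left(6 - 1\right) + \frac{1}{10}\right) 13 = \left(5 + \frac{1}{10}\right) 13 = \frac{51}{10} \cdot 13 = \frac{663}{10}$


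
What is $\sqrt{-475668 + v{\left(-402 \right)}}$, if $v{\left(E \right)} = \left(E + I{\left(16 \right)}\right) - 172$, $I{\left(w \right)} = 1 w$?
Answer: $3 i \sqrt{52914} \approx 690.09 i$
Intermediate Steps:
$I{\left(w \right)} = w$
$v{\left(E \right)} = -156 + E$ ($v{\left(E \right)} = \left(E + 16\right) - 172 = \left(16 + E\right) - 172 = -156 + E$)
$\sqrt{-475668 + v{\left(-402 \right)}} = \sqrt{-475668 - 558} = \sqrt{-476226} = 3 i \sqrt{52914}$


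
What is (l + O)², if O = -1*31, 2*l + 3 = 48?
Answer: 289/4 ≈ 72.250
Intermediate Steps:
l = 45/2 (l = -3/2 + (½)*48 = -3/2 + 24 = 45/2 ≈ 22.500)
O = -31
(l + O)² = (45/2 - 31)² = (-17/2)² = 289/4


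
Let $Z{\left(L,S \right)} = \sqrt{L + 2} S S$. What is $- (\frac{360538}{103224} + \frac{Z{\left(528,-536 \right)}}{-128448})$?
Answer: $- \frac{180269}{51612} + \frac{4489 \sqrt{530}}{2007} \approx 47.999$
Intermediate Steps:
$Z{\left(L,S \right)} = S^{2} \sqrt{2 + L}$ ($Z{\left(L,S \right)} = \sqrt{2 + L} S S = S \sqrt{2 + L} S = S^{2} \sqrt{2 + L}$)
$- (\frac{360538}{103224} + \frac{Z{\left(528,-536 \right)}}{-128448}) = - (\frac{360538}{103224} + \frac{\left(-536\right)^{2} \sqrt{2 + 528}}{-128448}) = - (360538 \cdot \frac{1}{103224} + 287296 \sqrt{530} \left(- \frac{1}{128448}\right)) = - (\frac{180269}{51612} - \frac{4489 \sqrt{530}}{2007}) = - \frac{180269}{51612} + \frac{4489 \sqrt{530}}{2007}$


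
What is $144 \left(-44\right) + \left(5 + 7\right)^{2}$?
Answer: $-6192$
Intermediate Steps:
$144 \left(-44\right) + \left(5 + 7\right)^{2} = -6336 + 12^{2} = -6336 + 144 = -6192$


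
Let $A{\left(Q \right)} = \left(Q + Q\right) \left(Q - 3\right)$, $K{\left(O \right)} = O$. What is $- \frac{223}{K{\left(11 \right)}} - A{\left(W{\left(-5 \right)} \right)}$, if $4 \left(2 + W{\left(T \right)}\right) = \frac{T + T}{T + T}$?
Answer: $- \frac{3247}{88} \approx -36.898$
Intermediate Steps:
$W{\left(T \right)} = - \frac{7}{4}$ ($W{\left(T \right)} = -2 + \frac{\left(T + T\right) \frac{1}{T + T}}{4} = -2 + \frac{2 T \frac{1}{2 T}}{4} = -2 + \frac{1}{4} \cdot 1 = -2 + \frac{1}{4} = - \frac{7}{4}$)
$A{\left(Q \right)} = 2 Q \left(-3 + Q\right)$
$- \frac{223}{K{\left(11 \right)}} - A{\left(W{\left(-5 \right)} \right)} = - \frac{223}{11} - 2 \left(- \frac{7}{4}\right) \left(-3 - \frac{7}{4}\right) = \left(-223\right) \frac{1}{11} - 2 \left(- \frac{7}{4}\right) \left(- \frac{19}{4}\right) = - \frac{223}{11} - \frac{133}{8} = - \frac{3247}{88}$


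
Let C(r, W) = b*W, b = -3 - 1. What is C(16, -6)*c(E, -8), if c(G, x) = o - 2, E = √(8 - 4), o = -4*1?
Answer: -144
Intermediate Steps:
o = -4
E = 2 (E = √4 = 2)
b = -4
c(G, x) = -6 (c(G, x) = -4 - 2 = -6)
C(r, W) = -4*W
C(16, -6)*c(E, -8) = -4*(-6)*(-6) = 24*(-6) = -144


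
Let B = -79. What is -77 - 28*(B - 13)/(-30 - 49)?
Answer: -8659/79 ≈ -109.61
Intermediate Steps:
-77 - 28*(B - 13)/(-30 - 49) = -77 - 28*(-79 - 13)/(-30 - 49) = -77 - (-2576)/(-79) = -77 - (-2576)*(-1)/79 = -77 - 28*92/79 = -77 - 2576/79 = -8659/79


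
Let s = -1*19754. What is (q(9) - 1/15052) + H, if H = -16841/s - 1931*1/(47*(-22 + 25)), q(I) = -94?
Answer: -2239663047791/20962273164 ≈ -106.84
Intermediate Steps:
s = -19754
H = -35770393/2785314 (H = -16841/(-19754) - 1931*1/(47*(-22 + 25)) = -16841*(-1/19754) - 1931/(47*3) = 16841/19754 - 1931/141 = -35770393/2785314 ≈ -12.842)
(q(9) - 1/15052) + H = (-94 - 1/15052) - 35770393/2785314 = -1414889/15052 - 35770393/2785314 = -2239663047791/20962273164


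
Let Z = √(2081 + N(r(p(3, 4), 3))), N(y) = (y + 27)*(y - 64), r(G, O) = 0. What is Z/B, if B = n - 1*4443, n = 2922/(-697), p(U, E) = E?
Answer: -697*√353/3099693 ≈ -0.0042248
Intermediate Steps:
N(y) = (-64 + y)*(27 + y) (N(y) = (27 + y)*(-64 + y) = (-64 + y)*(27 + y))
n = -2922/697 (n = 2922*(-1/697) = -2922/697 ≈ -4.1923)
B = -3099693/697 (B = -2922/697 - 1*4443 = -2922/697 - 4443 = -3099693/697 ≈ -4447.2)
Z = √353 (Z = √(2081 + (-1728 + 0² - 37*0)) = √(2081 + (-1728 + 0 + 0)) = √(2081 - 1728) = √353 ≈ 18.788)
Z/B = √353/(-3099693/697) = √353*(-697/3099693) = -697*√353/3099693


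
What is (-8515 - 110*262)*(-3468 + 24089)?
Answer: -769885035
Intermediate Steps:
(-8515 - 110*262)*(-3468 + 24089) = (-8515 - 28820)*20621 = -37335*20621 = -769885035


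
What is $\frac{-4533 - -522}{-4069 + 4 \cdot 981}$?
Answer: $\frac{4011}{145} \approx 27.662$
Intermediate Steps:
$\frac{-4533 - -522}{-4069 + 4 \cdot 981} = \frac{-4533 + \left(-1226 + 1748\right)}{-4069 + 3924} = \frac{-4533 + 522}{-145} = \left(-4011\right) \left(- \frac{1}{145}\right) = \frac{4011}{145}$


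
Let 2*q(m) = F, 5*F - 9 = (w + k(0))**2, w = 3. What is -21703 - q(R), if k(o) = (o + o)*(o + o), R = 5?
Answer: -108524/5 ≈ -21705.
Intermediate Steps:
k(o) = 4*o**2 (k(o) = (2*o)*(2*o) = 4*o**2)
F = 18/5 (F = 9/5 + (3 + 4*0**2)**2/5 = 9/5 + (3 + 4*0)**2/5 = 9/5 + (3 + 0)**2/5 = 9/5 + (1/5)*3**2 = 9/5 + (1/5)*9 = 9/5 + 9/5 = 18/5 ≈ 3.6000)
q(m) = 9/5 (q(m) = (1/2)*(18/5) = 9/5)
-21703 - q(R) = -21703 - 1*9/5 = -21703 - 9/5 = -108524/5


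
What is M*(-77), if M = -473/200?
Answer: 36421/200 ≈ 182.10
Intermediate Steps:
M = -473/200 (M = -473*1/200 = -473/200 ≈ -2.3650)
M*(-77) = -473/200*(-77) = 36421/200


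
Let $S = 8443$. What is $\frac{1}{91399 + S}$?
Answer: $\frac{1}{99842} \approx 1.0016 \cdot 10^{-5}$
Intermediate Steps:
$\frac{1}{91399 + S} = \frac{1}{91399 + 8443} = \frac{1}{99842}$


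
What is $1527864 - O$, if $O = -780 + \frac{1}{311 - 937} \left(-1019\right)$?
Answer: $\frac{956930125}{626} \approx 1.5286 \cdot 10^{6}$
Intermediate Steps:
$O = - \frac{487261}{626}$ ($O = -780 + \frac{1}{-626} \left(-1019\right) = -780 - - \frac{1019}{626} = -780 + \frac{1019}{626} = - \frac{487261}{626} \approx -778.37$)
$1527864 - O = 1527864 - - \frac{487261}{626} = 1527864 + \frac{487261}{626} = \frac{956930125}{626}$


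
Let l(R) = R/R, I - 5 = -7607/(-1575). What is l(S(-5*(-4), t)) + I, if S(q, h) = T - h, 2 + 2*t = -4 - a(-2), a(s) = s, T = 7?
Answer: 17057/1575 ≈ 10.830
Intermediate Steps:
t = -2 (t = -1 + (-4 - 1*(-2))/2 = -1 + (-4 + 2)/2 = -1 + (½)*(-2) = -1 - 1 = -2)
S(q, h) = 7 - h
I = 15482/1575 (I = 5 - 7607/(-1575) = 5 - 7607*(-1/1575) = 5 + 7607/1575 = 15482/1575 ≈ 9.8298)
l(R) = 1
l(S(-5*(-4), t)) + I = 1 + 15482/1575 = 17057/1575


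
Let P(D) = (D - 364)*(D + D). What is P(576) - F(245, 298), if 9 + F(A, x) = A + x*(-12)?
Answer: 247564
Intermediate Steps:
F(A, x) = -9 + A - 12*x (F(A, x) = -9 + (A + x*(-12)) = -9 + (A - 12*x) = -9 + A - 12*x)
P(D) = 2*D*(-364 + D) (P(D) = (-364 + D)*(2*D) = 2*D*(-364 + D))
P(576) - F(245, 298) = 2*576*(-364 + 576) - (-9 + 245 - 12*298) = 2*576*212 - (-9 + 245 - 3576) = 244224 - 1*(-3340) = 244224 + 3340 = 247564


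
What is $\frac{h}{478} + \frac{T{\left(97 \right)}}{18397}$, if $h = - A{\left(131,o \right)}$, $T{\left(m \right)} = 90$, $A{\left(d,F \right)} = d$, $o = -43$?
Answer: $- \frac{2366987}{8793766} \approx -0.26917$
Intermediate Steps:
$h = -131$ ($h = \left(-1\right) 131 = -131$)
$\frac{h}{478} + \frac{T{\left(97 \right)}}{18397} = - \frac{131}{478} + \frac{90}{18397} = - \frac{2366987}{8793766}$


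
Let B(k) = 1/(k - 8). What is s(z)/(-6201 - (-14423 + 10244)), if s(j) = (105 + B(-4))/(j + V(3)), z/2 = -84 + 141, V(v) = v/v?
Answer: -1259/2790360 ≈ -0.00045120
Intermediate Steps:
V(v) = 1
z = 114 (z = 2*(-84 + 141) = 2*57 = 114)
B(k) = 1/(-8 + k)
s(j) = 1259/(12*(1 + j)) (s(j) = (105 + 1/(-8 - 4))/(j + 1) = (105 + 1/(-12))/(1 + j) = (105 - 1/12)/(1 + j) = 1259/(12*(1 + j)))
s(z)/(-6201 - (-14423 + 10244)) = (1259/(12*(1 + 114)))/(-6201 - (-14423 + 10244)) = ((1259/12)/115)/(-6201 - 1*(-4179)) = ((1259/12)*(1/115))/(-6201 + 4179) = (1259/1380)/(-2022) = (1259/1380)*(-1/2022) = -1259/2790360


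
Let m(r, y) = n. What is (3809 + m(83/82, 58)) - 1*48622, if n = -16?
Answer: -44829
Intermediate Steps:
m(r, y) = -16
(3809 + m(83/82, 58)) - 1*48622 = (3809 - 16) - 1*48622 = 3793 - 48622 = -44829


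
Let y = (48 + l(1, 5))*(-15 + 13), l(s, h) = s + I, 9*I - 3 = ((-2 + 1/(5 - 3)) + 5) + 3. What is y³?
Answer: -731432701/729 ≈ -1.0033e+6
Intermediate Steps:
I = 19/18 (I = ⅓ + (((-2 + 1/(5 - 3)) + 5) + 3)/9 = ⅓ + (((-2 + 1/2) + 5) + 3)/9 = ⅓ + (((-2 + ½) + 5) + 3)/9 = ⅓ + ((-3/2 + 5) + 3)/9 = ⅓ + (7/2 + 3)/9 = ⅓ + (⅑)*(13/2) = ⅓ + 13/18 = 19/18 ≈ 1.0556)
l(s, h) = 19/18 + s (l(s, h) = s + 19/18 = 19/18 + s)
y = -901/9 (y = (48 + (19/18 + 1))*(-15 + 13) = (48 + 37/18)*(-2) = (901/18)*(-2) = -901/9 ≈ -100.11)
y³ = (-901/9)³ = -731432701/729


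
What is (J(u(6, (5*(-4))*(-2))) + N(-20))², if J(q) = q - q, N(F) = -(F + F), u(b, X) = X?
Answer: 1600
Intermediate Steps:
N(F) = -2*F
J(q) = 0
(J(u(6, (5*(-4))*(-2))) + N(-20))² = (0 - 2*(-20))² = (0 + 40)² = 40² = 1600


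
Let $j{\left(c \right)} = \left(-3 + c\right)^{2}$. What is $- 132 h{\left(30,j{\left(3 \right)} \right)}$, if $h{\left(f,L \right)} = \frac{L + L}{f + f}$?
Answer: $0$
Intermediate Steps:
$h{\left(f,L \right)} = \frac{L}{f}$ ($h{\left(f,L \right)} = \frac{2 L}{2 f} = 2 L \frac{1}{2 f} = \frac{L}{f}$)
$- 132 h{\left(30,j{\left(3 \right)} \right)} = - 132 \frac{\left(-3 + 3\right)^{2}}{30} = - 132 \cdot 0^{2} \cdot \frac{1}{30} = - 132 \cdot 0 \cdot \frac{1}{30} = \left(-132\right) 0 = 0$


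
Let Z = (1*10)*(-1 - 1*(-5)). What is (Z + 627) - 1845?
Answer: -1178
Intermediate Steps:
Z = 40 (Z = 10*(-1 + 5) = 10*4 = 40)
(Z + 627) - 1845 = (40 + 627) - 1845 = 667 - 1845 = -1178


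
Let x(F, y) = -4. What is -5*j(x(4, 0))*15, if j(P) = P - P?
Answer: 0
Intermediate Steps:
j(P) = 0
-5*j(x(4, 0))*15 = -5*0*15 = 0*15 = 0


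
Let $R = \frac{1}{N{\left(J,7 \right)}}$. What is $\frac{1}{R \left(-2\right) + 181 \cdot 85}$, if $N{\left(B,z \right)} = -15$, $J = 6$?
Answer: $\frac{15}{230777} \approx 6.4998 \cdot 10^{-5}$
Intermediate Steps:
$R = - \frac{1}{15}$ ($R = \frac{1}{-15} = - \frac{1}{15} \approx -0.066667$)
$\frac{1}{R \left(-2\right) + 181 \cdot 85} = \frac{1}{\left(- \frac{1}{15}\right) \left(-2\right) + 181 \cdot 85} = \frac{1}{\frac{2}{15} + 15385} = \frac{1}{\frac{230777}{15}} = \frac{15}{230777}$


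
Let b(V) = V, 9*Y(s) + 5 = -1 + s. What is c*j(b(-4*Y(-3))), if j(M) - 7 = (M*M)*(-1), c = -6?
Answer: 54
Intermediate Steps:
Y(s) = -⅔ + s/9 (Y(s) = -5/9 + (-1 + s)/9 = -5/9 + (-⅑ + s/9) = -⅔ + s/9)
j(M) = 7 - M² (j(M) = 7 + (M*M)*(-1) = 7 + M²*(-1) = 7 - M²)
c*j(b(-4*Y(-3))) = -6*(7 - (-4*(-⅔ + (⅑)*(-3)))²) = -6*(7 - (-4*(-⅔ - ⅓))²) = -6*(7 - (-4*(-1))²) = -6*(7 - 1*4²) = -6*(7 - 1*16) = -6*(7 - 16) = -6*(-9) = 54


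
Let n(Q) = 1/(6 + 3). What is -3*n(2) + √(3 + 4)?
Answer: -⅓ + √7 ≈ 2.3124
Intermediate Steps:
n(Q) = ⅑ (n(Q) = 1/9 = ⅑)
-3*n(2) + √(3 + 4) = -3*⅑ + √(3 + 4) = -⅓ + √7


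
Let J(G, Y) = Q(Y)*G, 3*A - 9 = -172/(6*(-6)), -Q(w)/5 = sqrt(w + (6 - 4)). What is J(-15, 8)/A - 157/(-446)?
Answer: 157/446 + 2025*sqrt(10)/124 ≈ 51.994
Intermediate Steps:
Q(w) = -5*sqrt(2 + w) (Q(w) = -5*sqrt(w + (6 - 4)) = -5*sqrt(w + 2) = -5*sqrt(2 + w))
A = 124/27 (A = 3 + (-172/(6*(-6)))/3 = 3 + (-172/(-36))/3 = 3 + (-172*(-1/36))/3 = 3 + (1/3)*(43/9) = 3 + 43/27 = 124/27 ≈ 4.5926)
J(G, Y) = -5*G*sqrt(2 + Y) (J(G, Y) = (-5*sqrt(2 + Y))*G = -5*G*sqrt(2 + Y))
J(-15, 8)/A - 157/(-446) = (-5*(-15)*sqrt(2 + 8))/(124/27) - 157/(-446) = -5*(-15)*sqrt(10)*(27/124) - 157*(-1/446) = (75*sqrt(10))*(27/124) + 157/446 = 2025*sqrt(10)/124 + 157/446 = 157/446 + 2025*sqrt(10)/124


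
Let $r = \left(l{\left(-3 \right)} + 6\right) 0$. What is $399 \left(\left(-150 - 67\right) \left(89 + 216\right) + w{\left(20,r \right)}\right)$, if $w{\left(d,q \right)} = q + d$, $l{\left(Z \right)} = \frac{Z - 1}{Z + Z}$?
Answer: $-26399835$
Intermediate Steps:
$l{\left(Z \right)} = \frac{-1 + Z}{2 Z}$
$r = 0$ ($r = \left(\frac{-1 - 3}{2 \left(-3\right)} + 6\right) 0 = \left(\frac{1}{2} \left(- \frac{1}{3}\right) \left(-4\right) + 6\right) 0 = \left(\frac{2}{3} + 6\right) 0 = \frac{20}{3} \cdot 0 = 0$)
$w{\left(d,q \right)} = d + q$
$399 \left(\left(-150 - 67\right) \left(89 + 216\right) + w{\left(20,r \right)}\right) = 399 \left(\left(-150 - 67\right) \left(89 + 216\right) + \left(20 + 0\right)\right) = 399 \left(\left(-217\right) 305 + 20\right) = 399 \left(-66185 + 20\right) = 399 \left(-66165\right) = -26399835$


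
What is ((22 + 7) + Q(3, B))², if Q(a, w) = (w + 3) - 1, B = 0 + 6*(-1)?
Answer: 625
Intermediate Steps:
B = -6 (B = 0 - 6 = -6)
Q(a, w) = 2 + w (Q(a, w) = (3 + w) - 1 = 2 + w)
((22 + 7) + Q(3, B))² = ((22 + 7) + (2 - 6))² = (29 - 4)² = 25² = 625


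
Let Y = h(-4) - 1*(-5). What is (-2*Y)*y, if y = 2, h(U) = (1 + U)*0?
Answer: -20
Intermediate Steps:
h(U) = 0
Y = 5 (Y = 0 - 1*(-5) = 0 + 5 = 5)
(-2*Y)*y = -2*5*2 = -10*2 = -20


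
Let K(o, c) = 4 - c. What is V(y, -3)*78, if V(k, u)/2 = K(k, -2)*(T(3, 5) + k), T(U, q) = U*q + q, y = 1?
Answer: 19656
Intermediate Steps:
T(U, q) = q + U*q
V(k, u) = 240 + 12*k (V(k, u) = 2*((4 - 1*(-2))*(5*(1 + 3) + k)) = 2*((4 + 2)*(5*4 + k)) = 2*(6*(20 + k)) = 2*(120 + 6*k) = 240 + 12*k)
V(y, -3)*78 = (240 + 12*1)*78 = (240 + 12)*78 = 252*78 = 19656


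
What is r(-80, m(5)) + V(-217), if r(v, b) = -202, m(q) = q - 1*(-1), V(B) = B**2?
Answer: 46887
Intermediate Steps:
m(q) = 1 + q (m(q) = q + 1 = 1 + q)
r(-80, m(5)) + V(-217) = -202 + (-217)**2 = -202 + 47089 = 46887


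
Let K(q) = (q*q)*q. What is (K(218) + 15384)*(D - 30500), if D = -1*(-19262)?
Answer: -116601172608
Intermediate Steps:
D = 19262
K(q) = q³ (K(q) = q²*q = q³)
(K(218) + 15384)*(D - 30500) = (218³ + 15384)*(19262 - 30500) = (10360232 + 15384)*(-11238) = 10375616*(-11238) = -116601172608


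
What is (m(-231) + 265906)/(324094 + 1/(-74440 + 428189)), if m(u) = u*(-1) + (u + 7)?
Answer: 94066457837/114647928407 ≈ 0.82048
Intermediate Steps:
m(u) = 7 (m(u) = -u + (7 + u) = 7)
(m(-231) + 265906)/(324094 + 1/(-74440 + 428189)) = (7 + 265906)/(324094 + 1/(-74440 + 428189)) = 265913/(324094 + 1/353749) = 265913/(114647928407/353749) = 265913*(353749/114647928407) = 94066457837/114647928407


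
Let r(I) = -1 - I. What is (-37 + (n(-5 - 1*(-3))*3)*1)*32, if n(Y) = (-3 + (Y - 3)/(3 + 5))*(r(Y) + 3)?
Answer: -2576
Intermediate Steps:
n(Y) = (2 - Y)*(-27/8 + Y/8) (n(Y) = (-3 + (Y - 3)/(3 + 5))*((-1 - Y) + 3) = (-3 + (-3 + Y)/8)*(2 - Y) = (-3 + (-3 + Y)*(1/8))*(2 - Y) = (-3 + (-3/8 + Y/8))*(2 - Y) = (-27/8 + Y/8)*(2 - Y) = (2 - Y)*(-27/8 + Y/8))
(-37 + (n(-5 - 1*(-3))*3)*1)*32 = (-37 + ((-27/4 - (-5 - 1*(-3))**2/8 + 29*(-5 - 1*(-3))/8)*3)*1)*32 = (-37 + ((-27/4 - (-5 + 3)**2/8 + 29*(-5 + 3)/8)*3)*1)*32 = (-37 + ((-27/4 - 1/8*(-2)**2 + (29/8)*(-2))*3)*1)*32 = (-37 + ((-27/4 - 1/8*4 - 29/4)*3)*1)*32 = (-37 + ((-27/4 - 1/2 - 29/4)*3)*1)*32 = (-37 - 29/2*3*1)*32 = (-37 - 87/2*1)*32 = (-37 - 87/2)*32 = -161/2*32 = -2576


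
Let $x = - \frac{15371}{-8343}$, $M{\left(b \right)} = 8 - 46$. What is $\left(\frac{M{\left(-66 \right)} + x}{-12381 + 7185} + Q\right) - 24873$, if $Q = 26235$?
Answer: $\frac{59043312199}{43350228} \approx 1362.0$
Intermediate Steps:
$M{\left(b \right)} = -38$ ($M{\left(b \right)} = 8 - 46 = -38$)
$x = \frac{15371}{8343}$ ($x = \left(-15371\right) \left(- \frac{1}{8343}\right) = \frac{15371}{8343} \approx 1.8424$)
$\left(\frac{M{\left(-66 \right)} + x}{-12381 + 7185} + Q\right) - 24873 = \left(\frac{-38 + \frac{15371}{8343}}{-12381 + 7185} + 26235\right) - 24873 = \left(- \frac{301663}{8343 \left(-5196\right)} + 26235\right) - 24873 = \left(\left(- \frac{301663}{8343}\right) \left(- \frac{1}{5196}\right) + 26235\right) - 24873 = \left(\frac{301663}{43350228} + 26235\right) - 24873 = \frac{1137293533243}{43350228} - 24873 = \frac{59043312199}{43350228}$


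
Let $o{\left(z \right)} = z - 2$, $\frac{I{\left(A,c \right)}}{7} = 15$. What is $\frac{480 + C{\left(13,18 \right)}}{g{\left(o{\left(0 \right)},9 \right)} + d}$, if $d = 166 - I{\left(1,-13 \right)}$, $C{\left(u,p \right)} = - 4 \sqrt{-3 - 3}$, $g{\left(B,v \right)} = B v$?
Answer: $\frac{480}{43} - \frac{4 i \sqrt{6}}{43} \approx 11.163 - 0.22786 i$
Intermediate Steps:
$I{\left(A,c \right)} = 105$ ($I{\left(A,c \right)} = 7 \cdot 15 = 105$)
$o{\left(z \right)} = -2 + z$ ($o{\left(z \right)} = z - 2 = -2 + z$)
$C{\left(u,p \right)} = - 4 i \sqrt{6}$ ($C{\left(u,p \right)} = - 4 \sqrt{-6} = - 4 i \sqrt{6}$)
$d = 61$ ($d = 166 - 105 = 61$)
$\frac{480 + C{\left(13,18 \right)}}{g{\left(o{\left(0 \right)},9 \right)} + d} = \frac{480 - 4 i \sqrt{6}}{\left(-2 + 0\right) 9 + 61} = \frac{480 - 4 i \sqrt{6}}{\left(-2\right) 9 + 61} = \frac{480 - 4 i \sqrt{6}}{-18 + 61} = \frac{480 - 4 i \sqrt{6}}{43} = \left(480 - 4 i \sqrt{6}\right) \frac{1}{43} = \frac{480}{43} - \frac{4 i \sqrt{6}}{43}$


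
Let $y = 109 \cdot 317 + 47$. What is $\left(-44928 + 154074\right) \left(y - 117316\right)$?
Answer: $-9028120536$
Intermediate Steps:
$y = 34600$ ($y = 34553 + 47 = 34600$)
$\left(-44928 + 154074\right) \left(y - 117316\right) = \left(-44928 + 154074\right) \left(34600 - 117316\right) = 109146 \left(-82716\right) = -9028120536$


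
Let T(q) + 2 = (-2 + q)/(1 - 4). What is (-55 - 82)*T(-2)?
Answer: 274/3 ≈ 91.333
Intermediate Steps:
T(q) = -4/3 - q/3 (T(q) = -2 + (-2 + q)/(1 - 4) = -2 + (-2 + q)/(-3) = -2 + (-2 + q)*(-1/3) = -2 + (2/3 - q/3) = -4/3 - q/3)
(-55 - 82)*T(-2) = (-55 - 82)*(-4/3 - 1/3*(-2)) = -137*(-4/3 + 2/3) = -137*(-2/3) = 274/3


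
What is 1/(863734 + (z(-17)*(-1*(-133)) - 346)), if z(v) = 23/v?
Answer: 17/14674537 ≈ 1.1585e-6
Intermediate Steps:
1/(863734 + (z(-17)*(-1*(-133)) - 346)) = 1/(863734 + ((23/(-17))*(-1*(-133)) - 346)) = 1/(863734 + ((23*(-1/17))*133 - 346)) = 1/(863734 + (-23/17*133 - 346)) = 1/(863734 + (-3059/17 - 346)) = 1/(863734 - 8941/17) = 1/(14674537/17) = 17/14674537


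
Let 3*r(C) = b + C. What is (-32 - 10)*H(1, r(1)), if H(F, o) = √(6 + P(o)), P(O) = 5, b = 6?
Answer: -42*√11 ≈ -139.30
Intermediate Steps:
r(C) = 2 + C/3 (r(C) = (6 + C)/3 = 2 + C/3)
H(F, o) = √11 (H(F, o) = √(6 + 5) = √11)
(-32 - 10)*H(1, r(1)) = (-32 - 10)*√11 = -42*√11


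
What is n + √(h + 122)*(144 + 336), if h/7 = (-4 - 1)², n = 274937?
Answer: 274937 + 1440*√33 ≈ 2.8321e+5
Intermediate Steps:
h = 175 (h = 7*(-4 - 1)² = 7*(-5)² = 7*25 = 175)
n + √(h + 122)*(144 + 336) = 274937 + √(175 + 122)*(144 + 336) = 274937 + √297*480 = 274937 + (3*√33)*480 = 274937 + 1440*√33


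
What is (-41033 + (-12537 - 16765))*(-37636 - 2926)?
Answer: 2852928270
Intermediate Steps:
(-41033 + (-12537 - 16765))*(-37636 - 2926) = (-41033 - 29302)*(-40562) = -70335*(-40562) = 2852928270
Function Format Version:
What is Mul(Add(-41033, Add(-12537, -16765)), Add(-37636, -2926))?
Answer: 2852928270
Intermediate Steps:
Mul(Add(-41033, Add(-12537, -16765)), Add(-37636, -2926)) = Mul(Add(-41033, -29302), -40562) = Mul(-70335, -40562) = 2852928270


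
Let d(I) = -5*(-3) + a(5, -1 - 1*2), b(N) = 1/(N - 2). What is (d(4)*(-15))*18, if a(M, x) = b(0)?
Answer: -3915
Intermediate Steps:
b(N) = 1/(-2 + N)
a(M, x) = -½ (a(M, x) = 1/(-2 + 0) = 1/(-2) = -½)
d(I) = 29/2 (d(I) = -5*(-3) - ½ = 15 - ½ = 29/2)
(d(4)*(-15))*18 = ((29/2)*(-15))*18 = -435/2*18 = -3915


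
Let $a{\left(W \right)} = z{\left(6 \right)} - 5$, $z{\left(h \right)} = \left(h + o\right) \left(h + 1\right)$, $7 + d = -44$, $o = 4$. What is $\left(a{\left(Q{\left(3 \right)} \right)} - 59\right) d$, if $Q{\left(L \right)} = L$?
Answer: $-306$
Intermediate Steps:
$d = -51$ ($d = -7 - 44 = -51$)
$z{\left(h \right)} = \left(1 + h\right) \left(4 + h\right)$ ($z{\left(h \right)} = \left(h + 4\right) \left(h + 1\right) = \left(4 + h\right) \left(1 + h\right) = \left(1 + h\right) \left(4 + h\right)$)
$a{\left(W \right)} = 65$ ($a{\left(W \right)} = \left(4 + 6^{2} + 5 \cdot 6\right) - 5 = \left(4 + 36 + 30\right) - 5 = 70 - 5 = 65$)
$\left(a{\left(Q{\left(3 \right)} \right)} - 59\right) d = \left(65 - 59\right) \left(-51\right) = 6 \left(-51\right) = -306$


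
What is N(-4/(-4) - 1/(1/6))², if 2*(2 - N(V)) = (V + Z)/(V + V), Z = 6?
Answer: 1681/400 ≈ 4.2025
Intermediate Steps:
N(V) = 2 - (6 + V)/(4*V) (N(V) = 2 - (V + 6)/(2*(V + V)) = 2 - (6 + V)/(2*(2*V)) = 2 - (6 + V)*1/(2*V)/2 = 2 - (6 + V)/(4*V))
N(-4/(-4) - 1/(1/6))² = ((-6 + 7*(-4/(-4) - 1/(1/6)))/(4*(-4/(-4) - 1/(1/6))))² = ((-6 + 7*(-4*(-¼) - 1/⅙))/(4*(-4*(-¼) - 1/⅙)))² = ((-6 + 7*(1 - 1*6))/(4*(1 - 1*6)))² = ((-6 + 7*(1 - 6))/(4*(1 - 6)))² = ((¼)*(-6 + 7*(-5))/(-5))² = ((¼)*(-⅕)*(-6 - 35))² = ((¼)*(-⅕)*(-41))² = (41/20)² = 1681/400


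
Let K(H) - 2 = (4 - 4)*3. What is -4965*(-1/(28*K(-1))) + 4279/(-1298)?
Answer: 282043/3304 ≈ 85.364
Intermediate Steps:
K(H) = 2 (K(H) = 2 + (4 - 4)*3 = 2 + 0*3 = 2 + 0 = 2)
-4965*(-1/(28*K(-1))) + 4279/(-1298) = -4965/(2*(-28)) + 4279/(-1298) = -4965/(-56) + 4279*(-1/1298) = -4965*(-1/56) - 389/118 = 4965/56 - 389/118 = 282043/3304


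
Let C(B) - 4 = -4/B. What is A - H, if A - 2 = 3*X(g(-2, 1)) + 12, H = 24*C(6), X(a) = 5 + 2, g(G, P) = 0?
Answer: -45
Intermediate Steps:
C(B) = 4 - 4/B
X(a) = 7
H = 80 (H = 24*(4 - 4/6) = 24*(4 - 4*⅙) = 24*(4 - ⅔) = 24*(10/3) = 80)
A = 35 (A = 2 + (3*7 + 12) = 2 + (21 + 12) = 2 + 33 = 35)
A - H = 35 - 1*80 = 35 - 80 = -45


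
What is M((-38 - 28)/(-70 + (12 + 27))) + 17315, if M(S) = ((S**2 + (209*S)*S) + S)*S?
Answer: 576340361/29791 ≈ 19346.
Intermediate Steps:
M(S) = S*(S + 210*S**2) (M(S) = ((S**2 + 209*S**2) + S)*S = (210*S**2 + S)*S = (S + 210*S**2)*S = S*(S + 210*S**2))
M((-38 - 28)/(-70 + (12 + 27))) + 17315 = ((-38 - 28)/(-70 + (12 + 27)))**2*(1 + 210*((-38 - 28)/(-70 + (12 + 27)))) + 17315 = (-66/(-70 + 39))**2*(1 + 210*(-66/(-70 + 39))) + 17315 = (-66/(-31))**2*(1 + 210*(-66/(-31))) + 17315 = (-66*(-1/31))**2*(1 + 210*(-66*(-1/31))) + 17315 = (66/31)**2*(1 + 210*(66/31)) + 17315 = 4356*(1 + 13860/31)/961 + 17315 = (4356/961)*(13891/31) + 17315 = 60509196/29791 + 17315 = 576340361/29791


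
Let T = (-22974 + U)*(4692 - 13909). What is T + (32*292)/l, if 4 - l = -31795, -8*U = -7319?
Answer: 51722715706911/254392 ≈ 2.0332e+8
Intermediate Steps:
U = 7319/8 (U = -1/8*(-7319) = 7319/8 ≈ 914.88)
l = 31799 (l = 4 - 1*(-31795) = 4 + 31795 = 31799)
T = 1626551641/8 (T = (-22974 + 7319/8)*(4692 - 13909) = -176473/8*(-9217) = 1626551641/8 ≈ 2.0332e+8)
T + (32*292)/l = 1626551641/8 + (32*292)/31799 = 1626551641/8 + 9344*(1/31799) = 1626551641/8 + 9344/31799 = 51722715706911/254392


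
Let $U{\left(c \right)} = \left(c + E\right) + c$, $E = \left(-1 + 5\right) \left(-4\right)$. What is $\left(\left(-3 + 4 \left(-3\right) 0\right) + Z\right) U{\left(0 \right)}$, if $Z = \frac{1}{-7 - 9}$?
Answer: $49$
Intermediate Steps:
$E = -16$ ($E = 4 \left(-4\right) = -16$)
$U{\left(c \right)} = -16 + 2 c$ ($U{\left(c \right)} = \left(c - 16\right) + c = \left(-16 + c\right) + c = -16 + 2 c$)
$Z = - \frac{1}{16}$ ($Z = \frac{1}{-16} = - \frac{1}{16} \approx -0.0625$)
$\left(\left(-3 + 4 \left(-3\right) 0\right) + Z\right) U{\left(0 \right)} = \left(\left(-3 + 4 \left(-3\right) 0\right) - \frac{1}{16}\right) \left(-16 + 2 \cdot 0\right) = \left(\left(-3 - 0\right) - \frac{1}{16}\right) \left(-16 + 0\right) = \left(\left(-3 + 0\right) - \frac{1}{16}\right) \left(-16\right) = \left(-3 - \frac{1}{16}\right) \left(-16\right) = \left(- \frac{49}{16}\right) \left(-16\right) = 49$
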